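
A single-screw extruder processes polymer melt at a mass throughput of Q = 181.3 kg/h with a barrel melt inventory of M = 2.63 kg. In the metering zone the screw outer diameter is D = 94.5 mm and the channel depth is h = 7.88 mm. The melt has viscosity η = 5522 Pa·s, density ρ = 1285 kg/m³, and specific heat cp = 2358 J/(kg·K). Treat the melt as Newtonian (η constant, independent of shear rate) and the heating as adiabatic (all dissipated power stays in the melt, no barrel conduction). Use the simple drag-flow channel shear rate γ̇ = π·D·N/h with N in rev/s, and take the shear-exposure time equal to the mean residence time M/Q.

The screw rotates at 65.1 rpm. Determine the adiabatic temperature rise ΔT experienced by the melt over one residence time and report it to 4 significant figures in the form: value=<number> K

value=159.0 K

Convert throughput: Q = 181.3 kg/h = 181.3/3600 = 0.0503611 kg/s
t_res = M / Q_s = 2.63 / 0.0503611 = 52.2228 s
Geometry in metres: D = 94.5 mm → 0.0945 m, h = 7.88 mm → 0.00788 m; screw speed N = 65.1 rpm = 1.085 rev/s
Shear rate: γ̇ = πDN/h = π·0.0945·1.085/0.00788 = 40.8776 s⁻¹
ΔT = η·γ̇²·t_res / (ρ·cp) = 5522 · (40.8776)² · 52.2228 / (1285 · 2358) = 159.03 K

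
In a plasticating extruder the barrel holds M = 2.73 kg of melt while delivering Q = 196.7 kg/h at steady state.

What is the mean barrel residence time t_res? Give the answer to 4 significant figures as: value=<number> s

Throughput in SI: Q_s = 196.7 kg/h ÷ 3600 s/h = 0.0546389 kg/s
t_res = M / Q_s = 2.73 / 0.0546389 = 49.9644 s

value=49.96 s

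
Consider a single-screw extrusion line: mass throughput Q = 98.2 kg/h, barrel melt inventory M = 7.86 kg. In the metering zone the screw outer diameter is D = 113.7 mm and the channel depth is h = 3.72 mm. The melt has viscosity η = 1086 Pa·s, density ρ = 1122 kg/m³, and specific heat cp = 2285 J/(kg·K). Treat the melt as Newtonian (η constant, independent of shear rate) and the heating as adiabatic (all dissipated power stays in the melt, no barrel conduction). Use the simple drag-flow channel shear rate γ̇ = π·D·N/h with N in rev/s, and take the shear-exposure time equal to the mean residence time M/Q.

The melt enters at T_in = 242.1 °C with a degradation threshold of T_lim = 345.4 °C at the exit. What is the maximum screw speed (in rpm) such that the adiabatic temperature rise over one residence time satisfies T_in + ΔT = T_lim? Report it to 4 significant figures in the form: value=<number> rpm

value=18.18 rpm

Throughput in SI: Q_s = 98.2 kg/h ÷ 3600 s/h = 0.0272778 kg/s
t_res = M / Q_s = 7.86 ÷ 0.0272778 = 288.147 s
Convert to metres: D = 0.1137 m, h = 0.00372 m
ΔT_a = T_lim − T_in = 345.4 °C − 242.1 °C = 103.3 K
γ̇_max² = ΔT_a·ρ·cp/(η·t_res) = 103.3·1122·2285/(1086·288.147) = 846.323 s⁻²
γ̇_max = √846.323 = 29.0916 s⁻¹
N_max = γ̇_max h / (πD) = 29.0916·0.00372/(π·0.1137) = 0.302971 rev/s → ×60 = 18.1782 rpm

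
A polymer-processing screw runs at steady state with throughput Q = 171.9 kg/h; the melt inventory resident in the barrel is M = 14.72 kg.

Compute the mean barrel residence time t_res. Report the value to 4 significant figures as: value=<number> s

value=308.3 s

Throughput in SI: Q_s = 171.9 kg/h ÷ 3600 s/h = 0.04775 kg/s
t_res = M / Q_s = 14.72 / 0.04775 = 308.272 s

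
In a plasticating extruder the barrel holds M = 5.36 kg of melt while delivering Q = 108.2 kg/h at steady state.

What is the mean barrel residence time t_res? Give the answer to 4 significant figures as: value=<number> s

value=178.3 s

Throughput in SI: Q_s = 108.2 kg/h ÷ 3600 s/h = 0.0300556 kg/s
t_res = M / Q_s = 5.36 / 0.0300556 = 178.336 s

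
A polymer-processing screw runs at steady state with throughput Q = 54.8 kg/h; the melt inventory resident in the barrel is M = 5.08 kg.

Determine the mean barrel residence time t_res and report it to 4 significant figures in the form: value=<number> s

value=333.7 s

Throughput in SI: Q_s = 54.8 kg/h ÷ 3600 s/h = 0.0152222 kg/s
t_res = M / Q_s = 5.08 / 0.0152222 = 333.723 s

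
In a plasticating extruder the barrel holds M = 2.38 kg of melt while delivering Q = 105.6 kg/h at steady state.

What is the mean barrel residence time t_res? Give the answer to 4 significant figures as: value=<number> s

Convert throughput: Q = 105.6 kg/h = 105.6/3600 = 0.0293333 kg/s
t_res = M / Q_s = 2.38 / 0.0293333 = 81.1364 s

value=81.14 s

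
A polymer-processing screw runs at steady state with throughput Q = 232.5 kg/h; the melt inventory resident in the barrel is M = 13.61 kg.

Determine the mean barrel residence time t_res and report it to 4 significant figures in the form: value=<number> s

Convert throughput: Q = 232.5 kg/h = 232.5/3600 = 0.0645833 kg/s
Mean residence time: t_res = M/Q_s = 13.61 kg / 0.0645833 kg/s = 210.735 s

value=210.7 s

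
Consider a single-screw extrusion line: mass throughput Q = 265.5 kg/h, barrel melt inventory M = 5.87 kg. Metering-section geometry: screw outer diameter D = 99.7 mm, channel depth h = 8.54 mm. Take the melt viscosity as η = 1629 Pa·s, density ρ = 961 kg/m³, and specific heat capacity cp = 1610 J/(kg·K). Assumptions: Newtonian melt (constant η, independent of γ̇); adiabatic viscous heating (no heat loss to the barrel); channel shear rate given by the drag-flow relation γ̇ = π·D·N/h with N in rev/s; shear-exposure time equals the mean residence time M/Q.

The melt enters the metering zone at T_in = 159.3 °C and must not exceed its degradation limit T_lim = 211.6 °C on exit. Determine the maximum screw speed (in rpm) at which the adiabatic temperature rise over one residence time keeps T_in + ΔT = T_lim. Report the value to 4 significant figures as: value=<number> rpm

value=40.87 rpm

Q_s = Q / 3600 = 265.5 / 3600 = 0.07375 kg/s
t_res = M / Q_s = 5.87 ÷ 0.07375 = 79.5932 s
D = 99.7 mm = 0.0997 m;  h = 8.54 mm = 0.00854 m
ΔT_a = T_lim − T_in = 211.6 − 159.3 = 52.3 K
Invert ΔT = ηγ̇²t_res/(ρcp) for γ̇: γ̇_max² = ΔT_a ρ cp / (η t_res) = 52.3·961·1610 / (1629·79.5932) = 624.099 s⁻²
γ̇_max = sqrt(624.099) = 24.982 s⁻¹
N_max = γ̇_max·h / (π·D) = 24.982 · 0.00854 / (π · 0.0997) = 0.681145 rev/s = 40.8687 rpm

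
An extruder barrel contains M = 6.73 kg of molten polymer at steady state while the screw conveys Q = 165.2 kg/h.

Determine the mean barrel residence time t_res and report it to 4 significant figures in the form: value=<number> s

Throughput in SI: Q_s = 165.2 kg/h ÷ 3600 s/h = 0.0458889 kg/s
t_res = M / Q_s = 6.73 ÷ 0.0458889 = 146.659 s

value=146.7 s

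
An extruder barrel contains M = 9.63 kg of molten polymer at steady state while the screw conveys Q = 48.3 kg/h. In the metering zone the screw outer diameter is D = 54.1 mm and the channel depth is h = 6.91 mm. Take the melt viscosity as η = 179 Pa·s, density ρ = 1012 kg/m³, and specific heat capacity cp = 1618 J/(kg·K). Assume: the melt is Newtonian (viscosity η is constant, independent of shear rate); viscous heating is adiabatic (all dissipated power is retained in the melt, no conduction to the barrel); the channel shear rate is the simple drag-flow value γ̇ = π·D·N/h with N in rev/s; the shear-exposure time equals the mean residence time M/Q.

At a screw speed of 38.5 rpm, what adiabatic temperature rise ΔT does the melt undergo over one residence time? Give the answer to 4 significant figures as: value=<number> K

Convert throughput: Q = 48.3 kg/h = 48.3/3600 = 0.0134167 kg/s
Mean residence time: t_res = M/Q_s = 9.63 kg / 0.0134167 kg/s = 717.764 s
Geometry in metres: D = 54.1 mm → 0.0541 m, h = 6.91 mm → 0.00691 m; screw speed N = 38.5 rpm = 0.641667 rev/s
γ̇ = π D N / h = (π)(0.0541)(0.641667) / 0.00691 = 15.7826 s⁻¹
ΔT = η·γ̇²·t_res / (ρ·cp) = 179 · (15.7826)² · 717.764 / (1012 · 1618) = 19.5449 K

value=19.54 K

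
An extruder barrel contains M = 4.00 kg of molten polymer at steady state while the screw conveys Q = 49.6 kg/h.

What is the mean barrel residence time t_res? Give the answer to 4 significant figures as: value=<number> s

value=290.3 s

Convert throughput: Q = 49.6 kg/h = 49.6/3600 = 0.0137778 kg/s
Mean residence time: t_res = M/Q_s = 4.00 kg / 0.0137778 kg/s = 290.323 s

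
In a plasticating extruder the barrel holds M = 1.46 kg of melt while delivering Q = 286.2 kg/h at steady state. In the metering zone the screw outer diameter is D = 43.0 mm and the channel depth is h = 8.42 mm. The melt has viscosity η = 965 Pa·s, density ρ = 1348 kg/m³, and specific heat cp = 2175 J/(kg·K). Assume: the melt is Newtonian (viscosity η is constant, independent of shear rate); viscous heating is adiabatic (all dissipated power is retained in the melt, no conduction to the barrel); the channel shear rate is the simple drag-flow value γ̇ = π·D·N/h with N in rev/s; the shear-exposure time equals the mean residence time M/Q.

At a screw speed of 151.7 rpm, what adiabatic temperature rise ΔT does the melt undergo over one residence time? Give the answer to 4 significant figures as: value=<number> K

Throughput in SI: Q_s = 286.2 kg/h ÷ 3600 s/h = 0.0795 kg/s
t_res = M / Q_s = 1.46 / 0.0795 = 18.3648 s
Geometry in metres: D = 43.0 mm → 0.043 m, h = 8.42 mm → 0.00842 m; screw speed N = 151.7 rpm = 2.52833 rev/s
γ̇ = π D N / h = (π)(0.043)(2.52833) / 0.00842 = 40.564 s⁻¹
Adiabatic rise: ΔT = η γ̇² t_res / (ρ cp) = 965·(40.564)²·18.3648 / (1348·2175) = 9.94592 K

value=9.946 K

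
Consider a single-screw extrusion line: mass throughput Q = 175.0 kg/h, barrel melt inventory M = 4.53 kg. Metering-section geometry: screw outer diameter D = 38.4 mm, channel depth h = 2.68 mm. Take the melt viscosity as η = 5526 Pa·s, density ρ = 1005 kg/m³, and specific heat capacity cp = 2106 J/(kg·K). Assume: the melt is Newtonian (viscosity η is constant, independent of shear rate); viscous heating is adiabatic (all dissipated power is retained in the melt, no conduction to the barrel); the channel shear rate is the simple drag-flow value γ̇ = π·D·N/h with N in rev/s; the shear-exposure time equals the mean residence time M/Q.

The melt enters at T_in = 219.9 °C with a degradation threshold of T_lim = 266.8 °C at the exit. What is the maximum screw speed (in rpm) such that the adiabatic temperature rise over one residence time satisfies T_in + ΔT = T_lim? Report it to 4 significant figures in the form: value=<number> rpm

value=18.51 rpm

Q_s = Q / 3600 = 175.0 / 3600 = 0.0486111 kg/s
Mean residence time: t_res = M/Q_s = 4.53 kg / 0.0486111 kg/s = 93.1886 s
Convert to metres: D = 0.0384 m, h = 0.00268 m
Allowable rise: ΔT_a = T_lim − T_in = 266.8 − 219.9 = 46.9 K
γ̇_max² = ΔT_a·ρ·cp / (η·t_res) = [46.9 × 1005 × 2106] / [5526 × 93.1886] = 192.763 s⁻²
γ̇_max = √192.763 = 13.8839 s⁻¹
N_max = γ̇_max·h / (π·D) = 13.8839 · 0.00268 / (π · 0.0384) = 0.308436 rev/s = 18.5062 rpm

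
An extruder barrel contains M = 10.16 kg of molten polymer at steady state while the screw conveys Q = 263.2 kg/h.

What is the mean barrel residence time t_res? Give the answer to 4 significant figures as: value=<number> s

value=139.0 s

Throughput in SI: Q_s = 263.2 kg/h ÷ 3600 s/h = 0.0731111 kg/s
t_res = M / Q_s = 10.16 ÷ 0.0731111 = 138.967 s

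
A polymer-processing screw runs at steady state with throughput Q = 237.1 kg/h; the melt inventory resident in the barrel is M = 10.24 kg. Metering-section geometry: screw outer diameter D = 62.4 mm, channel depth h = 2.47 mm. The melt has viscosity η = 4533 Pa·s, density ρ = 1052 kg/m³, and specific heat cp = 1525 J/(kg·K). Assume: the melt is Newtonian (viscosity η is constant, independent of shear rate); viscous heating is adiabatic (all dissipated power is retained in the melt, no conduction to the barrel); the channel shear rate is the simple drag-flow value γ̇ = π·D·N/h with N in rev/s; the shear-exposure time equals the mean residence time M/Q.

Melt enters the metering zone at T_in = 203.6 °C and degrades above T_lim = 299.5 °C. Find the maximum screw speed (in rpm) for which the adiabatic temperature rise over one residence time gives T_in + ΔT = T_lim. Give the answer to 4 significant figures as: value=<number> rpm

Convert throughput: Q = 237.1 kg/h = 237.1/3600 = 0.0658611 kg/s
Mean residence time: t_res = M/Q_s = 10.24 kg / 0.0658611 kg/s = 155.479 s
Convert to metres: D = 0.0624 m, h = 0.00247 m
Allowable rise: ΔT_a = T_lim − T_in = 299.5 − 203.6 = 95.9 K
γ̇_max² = ΔT_a·ρ·cp / (η·t_res) = [95.9 × 1052 × 1525] / [4533 × 155.479] = 218.297 s⁻²
γ̇_max = √218.297 = 14.7749 s⁻¹
N_max = γ̇_max h / (πD) = 14.7749·0.00247/(π·0.0624) = 0.18616 rev/s → ×60 = 11.1696 rpm

value=11.17 rpm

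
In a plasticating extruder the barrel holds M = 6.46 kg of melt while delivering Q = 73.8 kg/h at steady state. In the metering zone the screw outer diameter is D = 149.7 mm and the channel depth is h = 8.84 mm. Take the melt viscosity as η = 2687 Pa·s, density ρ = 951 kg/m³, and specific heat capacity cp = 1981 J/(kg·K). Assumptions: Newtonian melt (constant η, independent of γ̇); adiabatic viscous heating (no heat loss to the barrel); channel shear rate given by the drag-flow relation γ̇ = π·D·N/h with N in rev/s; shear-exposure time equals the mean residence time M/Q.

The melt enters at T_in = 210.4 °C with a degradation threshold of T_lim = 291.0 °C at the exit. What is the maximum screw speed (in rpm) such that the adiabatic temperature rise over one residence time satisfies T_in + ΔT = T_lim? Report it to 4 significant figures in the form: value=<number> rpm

value=15.10 rpm

Convert throughput: Q = 73.8 kg/h = 73.8/3600 = 0.0205 kg/s
t_res = M / Q_s = 6.46 ÷ 0.0205 = 315.122 s
Convert to metres: D = 0.1497 m, h = 0.00884 m
ΔT_a = T_lim − T_in = 291.0 − 210.4 = 80.6 K
Invert ΔT = ηγ̇²t_res/(ρcp) for γ̇: γ̇_max² = ΔT_a ρ cp / (η t_res) = 80.6·951·1981 / (2687·315.122) = 179.33 s⁻²
γ̇_max = √179.33 = 13.3914 s⁻¹
N_max = γ̇_max h / (πD) = 13.3914·0.00884/(π·0.1497) = 0.251714 rev/s → ×60 = 15.1028 rpm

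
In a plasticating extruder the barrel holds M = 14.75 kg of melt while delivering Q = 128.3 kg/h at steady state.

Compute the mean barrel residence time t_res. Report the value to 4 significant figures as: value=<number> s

Convert throughput: Q = 128.3 kg/h = 128.3/3600 = 0.0356389 kg/s
Mean residence time: t_res = M/Q_s = 14.75 kg / 0.0356389 kg/s = 413.874 s

value=413.9 s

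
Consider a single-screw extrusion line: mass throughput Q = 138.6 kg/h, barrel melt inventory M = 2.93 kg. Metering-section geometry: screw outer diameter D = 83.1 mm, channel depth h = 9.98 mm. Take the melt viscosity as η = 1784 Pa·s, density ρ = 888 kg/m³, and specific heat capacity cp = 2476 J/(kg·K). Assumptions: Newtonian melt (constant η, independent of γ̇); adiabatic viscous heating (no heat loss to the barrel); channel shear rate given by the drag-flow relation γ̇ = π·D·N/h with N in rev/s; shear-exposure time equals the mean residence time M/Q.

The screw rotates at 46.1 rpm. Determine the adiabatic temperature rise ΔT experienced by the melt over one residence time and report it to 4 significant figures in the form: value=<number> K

Convert throughput: Q = 138.6 kg/h = 138.6/3600 = 0.0385 kg/s
t_res = M / Q_s = 2.93 / 0.0385 = 76.1039 s
D = 83.1 mm = 0.0831 m;  h = 9.98 mm = 0.00998 m;  N = 46.1 rpm / 60 = 0.768333 rev/s
γ̇ = π D N / h = (π)(0.0831)(0.768333) / 0.00998 = 20.0988 s⁻¹
ΔT = η·γ̇²·t_res/(ρ·cp) = [1784 × 20.0988² × 76.1039] / [888 × 2476] = 24.9447 K

value=24.94 K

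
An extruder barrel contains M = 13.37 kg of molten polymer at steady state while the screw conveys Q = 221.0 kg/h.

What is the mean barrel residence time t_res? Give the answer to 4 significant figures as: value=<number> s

value=217.8 s

Convert throughput: Q = 221.0 kg/h = 221.0/3600 = 0.0613889 kg/s
t_res = M / Q_s = 13.37 / 0.0613889 = 217.792 s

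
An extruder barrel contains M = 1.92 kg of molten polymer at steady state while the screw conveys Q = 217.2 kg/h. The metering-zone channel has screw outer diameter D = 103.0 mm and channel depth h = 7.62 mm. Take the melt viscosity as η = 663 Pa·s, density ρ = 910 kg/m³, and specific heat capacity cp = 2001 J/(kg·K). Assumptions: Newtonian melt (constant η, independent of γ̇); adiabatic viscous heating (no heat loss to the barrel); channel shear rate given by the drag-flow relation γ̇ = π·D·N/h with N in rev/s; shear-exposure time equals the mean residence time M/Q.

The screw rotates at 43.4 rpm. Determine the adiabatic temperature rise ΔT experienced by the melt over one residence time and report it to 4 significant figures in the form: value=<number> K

value=10.93 K

Throughput in SI: Q_s = 217.2 kg/h ÷ 3600 s/h = 0.0603333 kg/s
t_res = M / Q_s = 1.92 / 0.0603333 = 31.8232 s
Convert to SI: D = 0.103 m, h = 0.00762 m, N = 43.4/60 = 0.723333 rev/s
γ̇ = π D N / h = (π)(0.103)(0.723333) / 0.00762 = 30.7164 s⁻¹
ΔT = η·γ̇²·t_res/(ρ·cp) = [663 × 30.7164² × 31.8232] / [910 × 2001] = 10.9323 K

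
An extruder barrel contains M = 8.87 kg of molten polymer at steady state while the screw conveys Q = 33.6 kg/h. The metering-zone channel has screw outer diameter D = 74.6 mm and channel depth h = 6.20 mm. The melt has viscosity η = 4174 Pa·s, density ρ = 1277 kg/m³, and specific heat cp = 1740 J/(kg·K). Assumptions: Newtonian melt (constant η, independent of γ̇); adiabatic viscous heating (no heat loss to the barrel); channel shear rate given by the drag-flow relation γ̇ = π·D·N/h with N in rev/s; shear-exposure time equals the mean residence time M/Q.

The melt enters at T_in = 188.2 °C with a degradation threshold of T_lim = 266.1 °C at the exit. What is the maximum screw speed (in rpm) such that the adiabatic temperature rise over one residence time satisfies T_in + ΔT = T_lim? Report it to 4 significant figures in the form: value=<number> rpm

value=10.49 rpm

Q_s = Q / 3600 = 33.6 / 3600 = 0.00933333 kg/s
Mean residence time: t_res = M/Q_s = 8.87 kg / 0.00933333 kg/s = 950.357 s
Convert to metres: D = 0.0746 m, h = 0.0062 m
Allowable rise: ΔT_a = T_lim − T_in = 266.1 − 188.2 = 77.9 K
Invert ΔT = ηγ̇²t_res/(ρcp) for γ̇: γ̇_max² = ΔT_a ρ cp / (η t_res) = 77.9·1277·1740 / (4174·950.357) = 43.6353 s⁻²
γ̇_max = √43.6353 = 6.6057 s⁻¹
N_max = γ̇_max·h / (π·D) = 6.6057 · 0.0062 / (π · 0.0746) = 0.174752 rev/s = 10.4851 rpm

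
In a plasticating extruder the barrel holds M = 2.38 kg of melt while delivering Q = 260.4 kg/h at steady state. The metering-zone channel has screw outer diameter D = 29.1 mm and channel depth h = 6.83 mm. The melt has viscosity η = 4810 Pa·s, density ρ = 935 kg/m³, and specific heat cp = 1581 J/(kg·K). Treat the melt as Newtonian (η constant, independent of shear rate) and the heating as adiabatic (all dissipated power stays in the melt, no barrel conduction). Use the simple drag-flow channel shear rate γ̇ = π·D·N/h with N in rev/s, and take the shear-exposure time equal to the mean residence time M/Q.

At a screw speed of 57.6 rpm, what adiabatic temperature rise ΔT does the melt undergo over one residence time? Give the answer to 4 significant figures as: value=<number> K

Throughput in SI: Q_s = 260.4 kg/h ÷ 3600 s/h = 0.0723333 kg/s
t_res = M / Q_s = 2.38 / 0.0723333 = 32.9032 s
D = 29.1 mm = 0.0291 m;  h = 6.83 mm = 0.00683 m;  N = 57.6 rpm / 60 = 0.96 rev/s
γ̇ = π·D·N / h = π · 0.0291 · 0.96 / 0.00683 = 12.8497 s⁻¹
ΔT = η·γ̇²·t_res/(ρ·cp) = [4810 × 12.8497² × 32.9032] / [935 × 1581] = 17.6777 K

value=17.68 K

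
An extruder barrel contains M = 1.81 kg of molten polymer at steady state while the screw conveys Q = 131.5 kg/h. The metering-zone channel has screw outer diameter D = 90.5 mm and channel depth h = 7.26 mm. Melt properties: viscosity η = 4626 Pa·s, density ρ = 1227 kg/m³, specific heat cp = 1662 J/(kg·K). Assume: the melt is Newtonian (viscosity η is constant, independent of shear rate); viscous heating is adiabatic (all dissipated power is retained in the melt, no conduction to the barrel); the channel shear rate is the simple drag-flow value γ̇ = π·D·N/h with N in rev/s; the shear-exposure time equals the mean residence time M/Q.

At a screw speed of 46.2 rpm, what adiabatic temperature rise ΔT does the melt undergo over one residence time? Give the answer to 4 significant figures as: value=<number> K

Throughput in SI: Q_s = 131.5 kg/h ÷ 3600 s/h = 0.0365278 kg/s
Mean residence time: t_res = M/Q_s = 1.81 kg / 0.0365278 kg/s = 49.5513 s
Geometry in metres: D = 90.5 mm → 0.0905 m, h = 7.26 mm → 0.00726 m; screw speed N = 46.2 rpm = 0.77 rev/s
γ̇ = π·D·N / h = π · 0.0905 · 0.77 / 0.00726 = 30.1545 s⁻¹
ΔT = η·γ̇²·t_res/(ρ·cp) = [4626 × 30.1545² × 49.5513] / [1227 × 1662] = 102.209 K

value=102.2 K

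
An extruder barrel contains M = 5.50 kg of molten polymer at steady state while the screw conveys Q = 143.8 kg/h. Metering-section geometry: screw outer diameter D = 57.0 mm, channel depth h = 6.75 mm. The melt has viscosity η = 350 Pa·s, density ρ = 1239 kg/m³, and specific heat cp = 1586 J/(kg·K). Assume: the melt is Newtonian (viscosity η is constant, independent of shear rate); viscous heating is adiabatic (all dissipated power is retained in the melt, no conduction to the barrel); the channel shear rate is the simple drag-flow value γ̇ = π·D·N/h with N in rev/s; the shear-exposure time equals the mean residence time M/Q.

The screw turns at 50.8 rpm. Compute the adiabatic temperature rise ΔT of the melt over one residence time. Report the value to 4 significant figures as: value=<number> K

Convert throughput: Q = 143.8 kg/h = 143.8/3600 = 0.0399444 kg/s
t_res = M / Q_s = 5.50 / 0.0399444 = 137.691 s
D = 57.0 mm = 0.057 m;  h = 6.75 mm = 0.00675 m;  N = 50.8 rpm / 60 = 0.846667 rev/s
γ̇ = π·D·N / h = π · 0.057 · 0.846667 / 0.00675 = 22.4612 s⁻¹
ΔT = η·γ̇²·t_res/(ρ·cp) = [350 × 22.4612² × 137.691] / [1239 × 1586] = 12.3728 K

value=12.37 K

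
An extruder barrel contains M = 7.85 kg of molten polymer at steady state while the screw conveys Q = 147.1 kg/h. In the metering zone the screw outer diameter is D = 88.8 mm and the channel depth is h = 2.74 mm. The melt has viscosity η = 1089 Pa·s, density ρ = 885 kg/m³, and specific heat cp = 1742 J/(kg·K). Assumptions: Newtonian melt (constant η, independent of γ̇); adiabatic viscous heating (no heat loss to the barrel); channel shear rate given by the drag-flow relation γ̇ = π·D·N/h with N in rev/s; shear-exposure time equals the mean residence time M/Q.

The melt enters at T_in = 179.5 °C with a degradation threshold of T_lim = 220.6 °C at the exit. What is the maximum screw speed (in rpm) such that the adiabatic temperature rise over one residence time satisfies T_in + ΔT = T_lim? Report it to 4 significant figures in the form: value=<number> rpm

Convert throughput: Q = 147.1 kg/h = 147.1/3600 = 0.0408611 kg/s
t_res = M / Q_s = 7.85 ÷ 0.0408611 = 192.114 s
Geometry in SI: D = 88.8 mm → 0.0888 m, h = 2.74 mm → 0.00274 m
Allowable rise: ΔT_a = T_lim − T_in = 220.6 − 179.5 = 41.1 K
γ̇_max² = ΔT_a·ρ·cp / (η·t_res) = [41.1 × 885 × 1742] / [1089 × 192.114] = 302.863 s⁻²
γ̇_max = sqrt(302.863) = 17.403 s⁻¹
Solve γ̇ = πDN/h for N: N_max = γ̇_max·h/(π·D) = 17.403 × 0.00274 / (π × 0.0888) = 0.170927 rev/s = 10.2556 rpm

value=10.26 rpm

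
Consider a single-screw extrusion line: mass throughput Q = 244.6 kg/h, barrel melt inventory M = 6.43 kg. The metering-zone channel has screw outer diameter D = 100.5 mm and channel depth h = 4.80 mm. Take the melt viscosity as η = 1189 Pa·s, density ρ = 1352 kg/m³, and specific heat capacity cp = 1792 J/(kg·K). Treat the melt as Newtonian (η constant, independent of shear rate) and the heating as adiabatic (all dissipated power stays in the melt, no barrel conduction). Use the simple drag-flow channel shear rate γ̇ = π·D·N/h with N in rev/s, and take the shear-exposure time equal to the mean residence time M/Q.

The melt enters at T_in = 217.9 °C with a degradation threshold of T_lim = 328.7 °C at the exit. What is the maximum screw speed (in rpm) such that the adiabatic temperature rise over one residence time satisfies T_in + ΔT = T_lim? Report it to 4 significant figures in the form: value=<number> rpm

Throughput in SI: Q_s = 244.6 kg/h ÷ 3600 s/h = 0.0679444 kg/s
t_res = M / Q_s = 6.43 ÷ 0.0679444 = 94.6361 s
D = 100.5 mm = 0.1005 m;  h = 4.80 mm = 0.0048 m
ΔT_a = T_lim − T_in = 328.7 − 217.9 = 110.8 K
Invert ΔT = ηγ̇²t_res/(ρcp) for γ̇: γ̇_max² = ΔT_a ρ cp / (η t_res) = 110.8·1352·1792 / (1189·94.6361) = 2385.7 s⁻²
γ̇_max = sqrt(2385.7) = 48.8436 s⁻¹
N_max = γ̇_max h / (πD) = 48.8436·0.0048/(π·0.1005) = 0.742563 rev/s → ×60 = 44.5538 rpm

value=44.55 rpm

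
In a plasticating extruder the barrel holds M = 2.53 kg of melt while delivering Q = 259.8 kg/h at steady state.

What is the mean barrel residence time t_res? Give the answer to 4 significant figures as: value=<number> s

value=35.06 s

Throughput in SI: Q_s = 259.8 kg/h ÷ 3600 s/h = 0.0721667 kg/s
t_res = M / Q_s = 2.53 / 0.0721667 = 35.0577 s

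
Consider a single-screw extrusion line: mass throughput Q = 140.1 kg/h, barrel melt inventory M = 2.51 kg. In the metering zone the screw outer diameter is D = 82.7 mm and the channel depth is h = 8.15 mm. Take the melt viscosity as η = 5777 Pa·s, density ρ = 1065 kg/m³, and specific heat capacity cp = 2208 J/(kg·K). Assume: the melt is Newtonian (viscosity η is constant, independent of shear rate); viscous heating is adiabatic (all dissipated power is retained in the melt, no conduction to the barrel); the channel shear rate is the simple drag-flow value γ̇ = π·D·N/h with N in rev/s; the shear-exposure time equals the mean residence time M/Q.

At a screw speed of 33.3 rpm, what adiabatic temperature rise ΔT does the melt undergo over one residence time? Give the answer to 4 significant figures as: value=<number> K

value=49.60 K

Throughput in SI: Q_s = 140.1 kg/h ÷ 3600 s/h = 0.0389167 kg/s
Mean residence time: t_res = M/Q_s = 2.51 kg / 0.0389167 kg/s = 64.4968 s
D = 82.7 mm = 0.0827 m;  h = 8.15 mm = 0.00815 m;  N = 33.3 rpm / 60 = 0.555 rev/s
γ̇ = π D N / h = (π)(0.0827)(0.555) / 0.00815 = 17.6926 s⁻¹
Adiabatic rise: ΔT = η γ̇² t_res / (ρ cp) = 5777·(17.6926)²·64.4968 / (1065·2208) = 49.599 K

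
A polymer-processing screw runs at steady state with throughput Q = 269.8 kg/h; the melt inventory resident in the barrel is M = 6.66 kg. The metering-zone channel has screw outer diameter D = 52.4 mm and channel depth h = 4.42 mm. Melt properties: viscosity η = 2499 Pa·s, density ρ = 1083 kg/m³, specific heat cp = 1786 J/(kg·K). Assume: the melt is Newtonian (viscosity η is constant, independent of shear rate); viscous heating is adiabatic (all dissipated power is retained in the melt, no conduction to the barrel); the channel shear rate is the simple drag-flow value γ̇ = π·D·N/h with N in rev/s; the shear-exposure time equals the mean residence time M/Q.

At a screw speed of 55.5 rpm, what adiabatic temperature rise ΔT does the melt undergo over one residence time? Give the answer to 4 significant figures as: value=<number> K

Throughput in SI: Q_s = 269.8 kg/h ÷ 3600 s/h = 0.0749444 kg/s
t_res = M / Q_s = 6.66 / 0.0749444 = 88.8658 s
Convert to SI: D = 0.0524 m, h = 0.00442 m, N = 55.5/60 = 0.925 rev/s
γ̇ = π·D·N / h = π · 0.0524 · 0.925 / 0.00442 = 34.4509 s⁻¹
ΔT = η·γ̇²·t_res/(ρ·cp) = [2499 × 34.4509² × 88.8658] / [1083 × 1786] = 136.268 K

value=136.3 K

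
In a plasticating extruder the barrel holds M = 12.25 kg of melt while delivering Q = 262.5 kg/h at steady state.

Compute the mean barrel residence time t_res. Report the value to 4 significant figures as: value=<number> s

value=168.0 s

Q_s = Q / 3600 = 262.5 / 3600 = 0.0729167 kg/s
t_res = M / Q_s = 12.25 / 0.0729167 = 168 s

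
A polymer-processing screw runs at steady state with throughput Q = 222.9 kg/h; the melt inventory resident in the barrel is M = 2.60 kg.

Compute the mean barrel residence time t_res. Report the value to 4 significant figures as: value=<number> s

Q_s = Q / 3600 = 222.9 / 3600 = 0.0619167 kg/s
t_res = M / Q_s = 2.60 / 0.0619167 = 41.9919 s

value=41.99 s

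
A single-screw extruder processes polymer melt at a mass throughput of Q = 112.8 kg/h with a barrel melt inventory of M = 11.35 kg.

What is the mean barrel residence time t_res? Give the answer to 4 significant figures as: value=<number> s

Q_s = Q / 3600 = 112.8 / 3600 = 0.0313333 kg/s
t_res = M / Q_s = 11.35 ÷ 0.0313333 = 362.234 s

value=362.2 s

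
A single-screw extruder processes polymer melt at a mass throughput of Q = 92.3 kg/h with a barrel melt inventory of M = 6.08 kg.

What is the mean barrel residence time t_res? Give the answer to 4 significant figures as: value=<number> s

value=237.1 s

Q_s = Q / 3600 = 92.3 / 3600 = 0.0256389 kg/s
t_res = M / Q_s = 6.08 ÷ 0.0256389 = 237.14 s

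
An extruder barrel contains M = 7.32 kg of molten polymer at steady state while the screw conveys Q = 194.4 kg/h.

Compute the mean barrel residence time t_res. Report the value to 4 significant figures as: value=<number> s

value=135.6 s

Convert throughput: Q = 194.4 kg/h = 194.4/3600 = 0.054 kg/s
t_res = M / Q_s = 7.32 ÷ 0.054 = 135.556 s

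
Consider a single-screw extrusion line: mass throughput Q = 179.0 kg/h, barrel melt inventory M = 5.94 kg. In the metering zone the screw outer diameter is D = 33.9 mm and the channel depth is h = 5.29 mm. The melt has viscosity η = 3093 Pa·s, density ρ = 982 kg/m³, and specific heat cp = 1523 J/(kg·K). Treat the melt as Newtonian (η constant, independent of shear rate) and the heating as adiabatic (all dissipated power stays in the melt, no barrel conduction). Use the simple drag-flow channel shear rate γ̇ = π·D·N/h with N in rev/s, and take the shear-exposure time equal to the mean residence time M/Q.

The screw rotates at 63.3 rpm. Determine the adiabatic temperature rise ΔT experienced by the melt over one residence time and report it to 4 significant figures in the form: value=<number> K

Q_s = Q / 3600 = 179.0 / 3600 = 0.0497222 kg/s
Mean residence time: t_res = M/Q_s = 5.94 kg / 0.0497222 kg/s = 119.464 s
D = 33.9 mm = 0.0339 m;  h = 5.29 mm = 0.00529 m;  N = 63.3 rpm / 60 = 1.055 rev/s
γ̇ = π·D·N / h = π · 0.0339 · 1.055 / 0.00529 = 21.2396 s⁻¹
Adiabatic rise: ΔT = η γ̇² t_res / (ρ cp) = 3093·(21.2396)²·119.464 / (982·1523) = 111.454 K

value=111.5 K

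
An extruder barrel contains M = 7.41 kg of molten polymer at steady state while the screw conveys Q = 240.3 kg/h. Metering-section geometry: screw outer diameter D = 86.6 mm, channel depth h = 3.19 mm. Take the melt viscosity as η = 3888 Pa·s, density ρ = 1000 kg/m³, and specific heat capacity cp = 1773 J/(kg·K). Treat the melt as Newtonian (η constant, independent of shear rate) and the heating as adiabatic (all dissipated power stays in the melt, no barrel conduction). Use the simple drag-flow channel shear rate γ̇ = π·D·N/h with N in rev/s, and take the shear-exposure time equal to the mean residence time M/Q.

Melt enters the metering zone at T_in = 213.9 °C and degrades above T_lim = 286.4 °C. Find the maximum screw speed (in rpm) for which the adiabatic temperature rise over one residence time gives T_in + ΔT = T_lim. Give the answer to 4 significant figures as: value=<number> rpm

value=12.14 rpm

Convert throughput: Q = 240.3 kg/h = 240.3/3600 = 0.06675 kg/s
t_res = M / Q_s = 7.41 / 0.06675 = 111.011 s
Geometry in SI: D = 86.6 mm → 0.0866 m, h = 3.19 mm → 0.00319 m
Allowable rise: ΔT_a = T_lim − T_in = 286.4 − 213.9 = 72.5 K
γ̇_max² = ΔT_a·ρ·cp / (η·t_res) = [72.5 × 1000 × 1773] / [3888 × 111.011] = 297.82 s⁻²
γ̇_max = √297.82 = 17.2575 s⁻¹
N_max = γ̇_max·h / (π·D) = 17.2575 · 0.00319 / (π · 0.0866) = 0.202348 rev/s = 12.1409 rpm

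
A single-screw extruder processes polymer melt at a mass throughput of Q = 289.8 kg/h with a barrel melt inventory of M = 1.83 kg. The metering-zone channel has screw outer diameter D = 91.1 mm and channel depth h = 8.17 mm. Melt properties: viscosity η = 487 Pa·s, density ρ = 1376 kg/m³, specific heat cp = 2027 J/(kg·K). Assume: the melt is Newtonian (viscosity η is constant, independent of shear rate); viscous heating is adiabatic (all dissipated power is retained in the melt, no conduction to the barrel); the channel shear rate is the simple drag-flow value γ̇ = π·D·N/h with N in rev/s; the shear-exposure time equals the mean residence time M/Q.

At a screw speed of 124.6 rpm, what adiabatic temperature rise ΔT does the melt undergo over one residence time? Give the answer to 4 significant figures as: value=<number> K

value=21.01 K

Convert throughput: Q = 289.8 kg/h = 289.8/3600 = 0.0805 kg/s
t_res = M / Q_s = 1.83 ÷ 0.0805 = 22.7329 s
Convert to SI: D = 0.0911 m, h = 0.00817 m, N = 124.6/60 = 2.07667 rev/s
γ̇ = π·D·N / h = π · 0.0911 · 2.07667 / 0.00817 = 72.7466 s⁻¹
Adiabatic rise: ΔT = η γ̇² t_res / (ρ cp) = 487·(72.7466)²·22.7329 / (1376·2027) = 21.0057 K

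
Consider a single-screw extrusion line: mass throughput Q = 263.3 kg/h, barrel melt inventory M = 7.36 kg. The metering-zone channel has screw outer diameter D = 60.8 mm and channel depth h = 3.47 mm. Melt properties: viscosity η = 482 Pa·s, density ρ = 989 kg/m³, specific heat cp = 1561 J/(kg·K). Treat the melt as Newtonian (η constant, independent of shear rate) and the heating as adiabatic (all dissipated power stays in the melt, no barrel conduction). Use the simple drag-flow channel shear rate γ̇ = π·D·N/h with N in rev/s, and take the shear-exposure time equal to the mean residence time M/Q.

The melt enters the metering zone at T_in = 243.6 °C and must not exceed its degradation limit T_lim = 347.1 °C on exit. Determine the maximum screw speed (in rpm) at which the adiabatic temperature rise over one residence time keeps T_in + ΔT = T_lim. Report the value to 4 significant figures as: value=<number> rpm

value=62.56 rpm

Convert throughput: Q = 263.3 kg/h = 263.3/3600 = 0.0731389 kg/s
Mean residence time: t_res = M/Q_s = 7.36 kg / 0.0731389 kg/s = 100.63 s
Geometry in SI: D = 60.8 mm → 0.0608 m, h = 3.47 mm → 0.00347 m
ΔT_a = T_lim − T_in = 347.1 − 243.6 = 103.5 K
γ̇_max² = ΔT_a·ρ·cp/(η·t_res) = 103.5·989·1561/(482·100.63) = 3294.3 s⁻²
γ̇_max = √3294.3 = 57.396 s⁻¹
Solve γ̇ = πDN/h for N: N_max = γ̇_max·h/(π·D) = 57.396 × 0.00347 / (π × 0.0608) = 1.0427 rev/s = 62.5617 rpm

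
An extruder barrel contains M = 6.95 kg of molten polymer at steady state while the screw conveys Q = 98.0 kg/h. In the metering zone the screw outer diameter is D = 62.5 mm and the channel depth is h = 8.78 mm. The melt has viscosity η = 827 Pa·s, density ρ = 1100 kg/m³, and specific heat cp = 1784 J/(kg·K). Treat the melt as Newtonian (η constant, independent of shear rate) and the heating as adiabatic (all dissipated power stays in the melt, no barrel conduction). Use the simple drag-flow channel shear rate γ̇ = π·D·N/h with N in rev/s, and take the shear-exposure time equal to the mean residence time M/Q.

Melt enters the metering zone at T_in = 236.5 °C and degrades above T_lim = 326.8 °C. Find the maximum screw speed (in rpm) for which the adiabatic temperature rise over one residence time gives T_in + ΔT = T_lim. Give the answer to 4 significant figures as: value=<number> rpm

Convert throughput: Q = 98.0 kg/h = 98.0/3600 = 0.0272222 kg/s
t_res = M / Q_s = 6.95 / 0.0272222 = 255.306 s
Geometry in SI: D = 62.5 mm → 0.0625 m, h = 8.78 mm → 0.00878 m
ΔT_a = T_lim − T_in = 326.8 − 236.5 = 90.3 K
γ̇_max² = ΔT_a·ρ·cp/(η·t_res) = 90.3·1100·1784/(827·255.306) = 839.283 s⁻²
γ̇_max = √839.283 = 28.9704 s⁻¹
Solve γ̇ = πDN/h for N: N_max = γ̇_max·h/(π·D) = 28.9704 × 0.00878 / (π × 0.0625) = 1.29544 rev/s = 77.7267 rpm

value=77.73 rpm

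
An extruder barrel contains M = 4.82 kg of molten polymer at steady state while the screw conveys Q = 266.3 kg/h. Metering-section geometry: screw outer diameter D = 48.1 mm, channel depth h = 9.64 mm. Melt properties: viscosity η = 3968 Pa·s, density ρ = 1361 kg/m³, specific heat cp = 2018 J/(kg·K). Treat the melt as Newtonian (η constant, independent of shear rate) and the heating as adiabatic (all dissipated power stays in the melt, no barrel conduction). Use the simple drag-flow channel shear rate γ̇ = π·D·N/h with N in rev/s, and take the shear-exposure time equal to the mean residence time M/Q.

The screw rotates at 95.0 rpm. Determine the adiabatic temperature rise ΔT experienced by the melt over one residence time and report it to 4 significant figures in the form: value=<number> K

Convert throughput: Q = 266.3 kg/h = 266.3/3600 = 0.0739722 kg/s
Mean residence time: t_res = M/Q_s = 4.82 kg / 0.0739722 kg/s = 65.1596 s
Convert to SI: D = 0.0481 m, h = 0.00964 m, N = 95.0/60 = 1.58333 rev/s
γ̇ = π D N / h = (π)(0.0481)(1.58333) / 0.00964 = 24.8193 s⁻¹
Adiabatic rise: ΔT = η γ̇² t_res / (ρ cp) = 3968·(24.8193)²·65.1596 / (1361·2018) = 57.9898 K

value=57.99 K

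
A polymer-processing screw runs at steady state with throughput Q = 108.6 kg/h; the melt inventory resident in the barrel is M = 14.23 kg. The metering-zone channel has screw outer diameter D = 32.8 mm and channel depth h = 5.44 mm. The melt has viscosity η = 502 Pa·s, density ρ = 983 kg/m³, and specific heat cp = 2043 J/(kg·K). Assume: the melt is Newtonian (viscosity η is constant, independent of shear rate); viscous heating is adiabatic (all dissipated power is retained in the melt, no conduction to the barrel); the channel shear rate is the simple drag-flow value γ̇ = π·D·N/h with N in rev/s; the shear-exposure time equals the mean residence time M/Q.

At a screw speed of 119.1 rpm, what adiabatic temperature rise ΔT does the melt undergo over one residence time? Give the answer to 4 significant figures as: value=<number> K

Q_s = Q / 3600 = 108.6 / 3600 = 0.0301667 kg/s
Mean residence time: t_res = M/Q_s = 14.23 kg / 0.0301667 kg/s = 471.713 s
D = 32.8 mm = 0.0328 m;  h = 5.44 mm = 0.00544 m;  N = 119.1 rpm / 60 = 1.985 rev/s
γ̇ = π·D·N / h = π · 0.0328 · 1.985 / 0.00544 = 37.5998 s⁻¹
ΔT = η·γ̇²·t_res/(ρ·cp) = [502 × 37.5998² × 471.713] / [983 × 2043] = 166.698 K

value=166.7 K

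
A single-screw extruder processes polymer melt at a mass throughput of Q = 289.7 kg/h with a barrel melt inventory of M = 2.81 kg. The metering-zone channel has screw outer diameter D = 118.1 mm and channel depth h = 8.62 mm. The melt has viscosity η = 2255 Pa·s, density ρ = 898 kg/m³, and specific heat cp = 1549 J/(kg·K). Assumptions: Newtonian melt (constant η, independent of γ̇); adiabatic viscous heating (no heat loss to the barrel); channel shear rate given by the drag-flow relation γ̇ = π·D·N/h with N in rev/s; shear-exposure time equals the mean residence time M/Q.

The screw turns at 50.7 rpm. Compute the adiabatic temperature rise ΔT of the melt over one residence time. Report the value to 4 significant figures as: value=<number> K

Q_s = Q / 3600 = 289.7 / 3600 = 0.0804722 kg/s
Mean residence time: t_res = M/Q_s = 2.81 kg / 0.0804722 kg/s = 34.9189 s
Geometry in metres: D = 118.1 mm → 0.1181 m, h = 8.62 mm → 0.00862 m; screw speed N = 50.7 rpm = 0.845 rev/s
Shear rate: γ̇ = πDN/h = π·0.1181·0.845/0.00862 = 36.3705 s⁻¹
ΔT = η·γ̇²·t_res / (ρ·cp) = 2255 · (36.3705)² · 34.9189 / (898 · 1549) = 74.882 K

value=74.88 K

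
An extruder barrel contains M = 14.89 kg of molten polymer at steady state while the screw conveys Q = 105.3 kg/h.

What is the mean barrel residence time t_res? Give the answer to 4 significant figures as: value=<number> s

value=509.1 s

Throughput in SI: Q_s = 105.3 kg/h ÷ 3600 s/h = 0.02925 kg/s
Mean residence time: t_res = M/Q_s = 14.89 kg / 0.02925 kg/s = 509.06 s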